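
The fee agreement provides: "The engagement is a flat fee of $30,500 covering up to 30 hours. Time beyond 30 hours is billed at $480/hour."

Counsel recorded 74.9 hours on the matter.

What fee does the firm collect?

$52,052.00

Flat fee: $30,500.00
Excess hours: 74.9 − 30 = 44.9
Overrun: 44.9 × $480 = $21,552.00
Total: $30,500.00 + $21,552.00 = $52,052.00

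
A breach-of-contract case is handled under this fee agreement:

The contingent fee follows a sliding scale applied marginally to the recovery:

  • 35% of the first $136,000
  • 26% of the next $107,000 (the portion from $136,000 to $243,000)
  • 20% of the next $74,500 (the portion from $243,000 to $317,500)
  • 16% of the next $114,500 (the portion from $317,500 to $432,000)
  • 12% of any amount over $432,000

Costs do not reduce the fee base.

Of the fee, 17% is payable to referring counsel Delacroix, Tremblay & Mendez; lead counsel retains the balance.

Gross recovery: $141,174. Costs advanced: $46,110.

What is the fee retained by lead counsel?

$40,624.55

Fee base is the gross recovery, $141,174; costs are reimbursed separately.
First $136,000 at 35% = $47,600.00
Remaining $5,174 at 26% = $1,345.24
Fee: $47,600.00 + $1,345.24 = $48,945.24
Referral share: 17% of $48,945.24 = $8,320.69; lead counsel retains $48,945.24 − $8,320.69 = $40,624.55.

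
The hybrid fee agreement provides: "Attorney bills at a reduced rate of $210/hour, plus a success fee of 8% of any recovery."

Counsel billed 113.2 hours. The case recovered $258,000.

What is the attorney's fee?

$44,412.00

Hourly: 113.2 × $210 = $23,772.00
Success fee: 8% of $258,000 = $20,640.00
Total: $23,772.00 + $20,640.00 = $44,412.00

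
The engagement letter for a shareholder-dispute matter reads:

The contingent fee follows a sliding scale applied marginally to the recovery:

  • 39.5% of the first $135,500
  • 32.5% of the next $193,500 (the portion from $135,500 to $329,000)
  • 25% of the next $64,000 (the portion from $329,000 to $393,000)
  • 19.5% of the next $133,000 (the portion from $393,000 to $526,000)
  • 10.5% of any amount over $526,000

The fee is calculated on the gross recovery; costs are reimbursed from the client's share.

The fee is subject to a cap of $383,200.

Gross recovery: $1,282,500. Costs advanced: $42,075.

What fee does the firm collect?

$237,777.50

Fee base is the gross recovery, $1,282,500; costs are reimbursed separately.
First $135,500 at 39.5% = $53,522.50
Next $193,500 at 32.5% = $62,887.50
Next $64,000 at 25% = $16,000.00
Next $133,000 at 19.5% = $25,935.00
Remaining $756,500 at 10.5% = $79,432.50
Fee: $53,522.50 + $62,887.50 + $16,000.00 + $25,935.00 + $79,432.50 = $237,777.50
$237,777.50 is under the $383,200 cap.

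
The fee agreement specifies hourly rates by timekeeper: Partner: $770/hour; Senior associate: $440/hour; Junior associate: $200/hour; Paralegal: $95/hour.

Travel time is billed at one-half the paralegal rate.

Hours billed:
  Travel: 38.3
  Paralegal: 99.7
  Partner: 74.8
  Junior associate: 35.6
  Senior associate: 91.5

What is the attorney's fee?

Partner: 74.8 × $770 = $57,596.00
Senior associate: 91.5 × $440 = $40,260.00
Junior associate: 35.6 × $200 = $7,120.00
Paralegal: 99.7 × $95 = $9,471.50
Subtotal: $57,596.00 + $40,260.00 + $7,120.00 + $9,471.50 = $114,447.50
Travel: 38.3 × ($95 ÷ 2) = 38.3 × $47.50 = $1,819.25
Total: $114,447.50 + $1,819.25 = $116,266.75

$116,266.75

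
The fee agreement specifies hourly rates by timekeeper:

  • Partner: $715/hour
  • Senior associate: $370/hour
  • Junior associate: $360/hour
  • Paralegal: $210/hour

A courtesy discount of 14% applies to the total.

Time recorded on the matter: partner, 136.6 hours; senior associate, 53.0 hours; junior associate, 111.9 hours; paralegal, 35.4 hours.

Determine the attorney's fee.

$141,897.42

Partner: 136.6 × $715 = $97,669.00
Senior associate: 53.0 × $370 = $19,610.00
Junior associate: 111.9 × $360 = $40,284.00
Paralegal: 35.4 × $210 = $7,434.00
Subtotal: $164,997.00
Less 14% discount: −$23,099.58
Total: $164,997.00 − $23,099.58 = $141,897.42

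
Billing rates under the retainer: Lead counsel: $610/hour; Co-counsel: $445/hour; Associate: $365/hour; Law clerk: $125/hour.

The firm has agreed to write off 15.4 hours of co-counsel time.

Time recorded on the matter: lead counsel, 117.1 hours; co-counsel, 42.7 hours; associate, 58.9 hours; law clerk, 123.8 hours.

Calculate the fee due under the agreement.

Lead counsel: 117.1 × $610 = $71,431.00
Co-counsel: 42.7 × $445 = $19,001.50
Associate: 58.9 × $365 = $21,498.50
Law clerk: 123.8 × $125 = $15,475.00
Subtotal: $127,406.00
Write-off: 15.4 × $445 = $6,853.00
Total: $127,406.00 − $6,853.00 = $120,553.00

$120,553.00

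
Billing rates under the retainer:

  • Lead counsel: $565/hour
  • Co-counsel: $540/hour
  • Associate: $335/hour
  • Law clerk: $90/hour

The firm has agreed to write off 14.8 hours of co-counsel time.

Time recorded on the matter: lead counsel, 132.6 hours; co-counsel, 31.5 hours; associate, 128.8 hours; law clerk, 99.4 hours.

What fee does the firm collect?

$136,031.00

Lead counsel: 132.6 × $565 = $74,919.00
Co-counsel: 31.5 × $540 = $17,010.00
Associate: 128.8 × $335 = $43,148.00
Law clerk: 99.4 × $90 = $8,946.00
Subtotal: $144,023.00
Write-off: 14.8 × $540 = $7,992.00
Total: $144,023.00 − $7,992.00 = $136,031.00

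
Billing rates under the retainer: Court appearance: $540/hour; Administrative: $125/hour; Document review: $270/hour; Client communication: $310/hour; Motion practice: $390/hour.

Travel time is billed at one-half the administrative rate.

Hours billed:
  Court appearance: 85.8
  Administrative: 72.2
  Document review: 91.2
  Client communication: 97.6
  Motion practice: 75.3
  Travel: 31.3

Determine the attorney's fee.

Court appearance: 85.8 × $540 = $46,332.00
Administrative: 72.2 × $125 = $9,025.00
Document review: 91.2 × $270 = $24,624.00
Client communication: 97.6 × $310 = $30,256.00
Motion practice: 75.3 × $390 = $29,367.00
Subtotal: $46,332.00 + $9,025.00 + $24,624.00 + $30,256.00 + $29,367.00 = $139,604.00
Travel: 31.3 × ($125 ÷ 2) = 31.3 × $62.50 = $1,956.25
Total: $139,604.00 + $1,956.25 = $141,560.25

$141,560.25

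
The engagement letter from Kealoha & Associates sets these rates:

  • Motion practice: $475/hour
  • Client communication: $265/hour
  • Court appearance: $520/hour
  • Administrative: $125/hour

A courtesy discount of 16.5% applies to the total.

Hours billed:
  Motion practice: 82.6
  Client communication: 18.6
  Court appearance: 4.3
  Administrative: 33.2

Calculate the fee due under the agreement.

Motion practice: 82.6 × $475 = $39,235.00
Client communication: 18.6 × $265 = $4,929.00
Court appearance: 4.3 × $520 = $2,236.00
Administrative: 33.2 × $125 = $4,150.00
Subtotal: $50,550.00
Less 16.5% discount: −$8,340.75
Total: $50,550.00 − $8,340.75 = $42,209.25

$42,209.25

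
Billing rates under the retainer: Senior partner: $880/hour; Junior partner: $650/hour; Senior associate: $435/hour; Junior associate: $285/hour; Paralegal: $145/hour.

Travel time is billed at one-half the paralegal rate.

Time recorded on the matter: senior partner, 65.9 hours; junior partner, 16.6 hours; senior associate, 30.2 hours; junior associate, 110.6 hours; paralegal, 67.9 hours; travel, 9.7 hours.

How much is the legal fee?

$123,988.75

Senior partner: 65.9 × $880 = $57,992.00
Junior partner: 16.6 × $650 = $10,790.00
Senior associate: 30.2 × $435 = $13,137.00
Junior associate: 110.6 × $285 = $31,521.00
Paralegal: 67.9 × $145 = $9,845.50
Subtotal: $57,992.00 + $10,790.00 + $13,137.00 + $31,521.00 + $9,845.50 = $123,285.50
Travel: 9.7 × ($145 ÷ 2) = 9.7 × $72.50 = $703.25
Total: $123,285.50 + $703.25 = $123,988.75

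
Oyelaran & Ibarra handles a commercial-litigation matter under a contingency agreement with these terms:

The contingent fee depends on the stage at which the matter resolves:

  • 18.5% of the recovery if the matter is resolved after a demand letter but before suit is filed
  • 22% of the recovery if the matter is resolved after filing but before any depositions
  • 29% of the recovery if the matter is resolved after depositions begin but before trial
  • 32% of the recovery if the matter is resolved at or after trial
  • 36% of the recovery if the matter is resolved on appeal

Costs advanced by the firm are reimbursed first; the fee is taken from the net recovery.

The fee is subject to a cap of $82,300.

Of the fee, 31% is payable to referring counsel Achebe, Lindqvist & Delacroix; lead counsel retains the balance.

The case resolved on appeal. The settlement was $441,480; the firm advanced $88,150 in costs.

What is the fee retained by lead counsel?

Fee base (net of costs): $441,480 − $88,150 = $353,330
The matter resolved on appeal, so the 36% rate applies.
$353,330 × 36% = $127,198.80
$127,198.80 exceeds the $82,300 cap, so the fee is capped at $82,300.00.
Referral share: 31% of $82,300.00 = $25,513.00; lead counsel retains $82,300.00 − $25,513.00 = $56,787.00.

$56,787.00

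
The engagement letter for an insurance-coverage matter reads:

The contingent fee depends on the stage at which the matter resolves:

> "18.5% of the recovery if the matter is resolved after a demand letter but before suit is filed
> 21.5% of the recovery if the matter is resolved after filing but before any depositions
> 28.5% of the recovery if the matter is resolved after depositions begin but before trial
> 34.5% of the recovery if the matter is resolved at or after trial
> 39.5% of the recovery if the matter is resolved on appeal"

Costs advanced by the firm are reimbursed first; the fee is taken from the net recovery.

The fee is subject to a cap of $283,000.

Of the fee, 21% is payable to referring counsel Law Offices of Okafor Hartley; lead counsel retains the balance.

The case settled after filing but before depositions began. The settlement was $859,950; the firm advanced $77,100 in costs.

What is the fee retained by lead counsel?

Fee base (net of costs): $859,950 − $77,100 = $782,850
The matter settled after filing but before depositions began, so the 21.5% rate applies.
$782,850 × 21.5% = $168,312.75
$168,312.75 is under the $283,000 cap.
Referral share: 21% of $168,312.75 = $35,345.68; lead counsel retains $168,312.75 − $35,345.68 = $132,967.07.

$132,967.07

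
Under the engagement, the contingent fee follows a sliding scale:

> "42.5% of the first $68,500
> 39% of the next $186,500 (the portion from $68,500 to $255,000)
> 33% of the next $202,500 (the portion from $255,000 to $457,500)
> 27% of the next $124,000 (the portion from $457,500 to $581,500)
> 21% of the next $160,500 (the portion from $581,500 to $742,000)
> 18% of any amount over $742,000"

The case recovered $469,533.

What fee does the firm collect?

$171,921.41

First $68,500 at 42.5% = $29,112.50
Next $186,500 at 39% = $72,735.00
Next $202,500 at 33% = $66,825.00
Remaining $12,033 at 27% = $3,248.91
Fee: $29,112.50 + $72,735.00 + $66,825.00 + $3,248.91 = $171,921.41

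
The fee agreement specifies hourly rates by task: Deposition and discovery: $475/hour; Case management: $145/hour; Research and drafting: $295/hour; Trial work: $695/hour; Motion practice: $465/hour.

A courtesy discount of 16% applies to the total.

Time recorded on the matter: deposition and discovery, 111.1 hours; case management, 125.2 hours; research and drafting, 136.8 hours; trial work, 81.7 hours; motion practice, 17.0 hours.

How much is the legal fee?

$147,813.96

Deposition and discovery: 111.1 × $475 = $52,772.50
Case management: 125.2 × $145 = $18,154.00
Research and drafting: 136.8 × $295 = $40,356.00
Trial work: 81.7 × $695 = $56,781.50
Motion practice: 17.0 × $465 = $7,905.00
Subtotal: $175,969.00
Less 16% discount: −$28,155.04
Total: $175,969.00 − $28,155.04 = $147,813.96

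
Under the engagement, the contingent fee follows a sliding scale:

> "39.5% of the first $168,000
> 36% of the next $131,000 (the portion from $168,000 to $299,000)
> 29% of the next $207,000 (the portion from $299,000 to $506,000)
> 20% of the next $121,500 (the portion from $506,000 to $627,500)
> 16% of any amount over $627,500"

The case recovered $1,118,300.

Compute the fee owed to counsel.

$276,378.00

First $168,000 at 39.5% = $66,360.00
Next $131,000 at 36% = $47,160.00
Next $207,000 at 29% = $60,030.00
Next $121,500 at 20% = $24,300.00
Remaining $490,800 at 16% = $78,528.00
Fee: $66,360.00 + $47,160.00 + $60,030.00 + $24,300.00 + $78,528.00 = $276,378.00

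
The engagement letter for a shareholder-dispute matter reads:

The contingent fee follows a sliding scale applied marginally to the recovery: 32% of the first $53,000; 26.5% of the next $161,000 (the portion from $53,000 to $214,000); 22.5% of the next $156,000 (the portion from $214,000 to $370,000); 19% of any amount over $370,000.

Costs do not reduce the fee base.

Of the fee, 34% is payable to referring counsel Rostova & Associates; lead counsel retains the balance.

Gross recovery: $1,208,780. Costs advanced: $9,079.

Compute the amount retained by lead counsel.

$167,701.51

Fee base is the gross recovery, $1,208,780; costs are reimbursed separately.
First $53,000 at 32% = $16,960.00
Next $161,000 at 26.5% = $42,665.00
Next $156,000 at 22.5% = $35,100.00
Remaining $838,780 at 19% = $159,368.20
Fee: $16,960.00 + $42,665.00 + $35,100.00 + $159,368.20 = $254,093.20
Referral share: 34% of $254,093.20 = $86,391.69; lead counsel retains $254,093.20 − $86,391.69 = $167,701.51.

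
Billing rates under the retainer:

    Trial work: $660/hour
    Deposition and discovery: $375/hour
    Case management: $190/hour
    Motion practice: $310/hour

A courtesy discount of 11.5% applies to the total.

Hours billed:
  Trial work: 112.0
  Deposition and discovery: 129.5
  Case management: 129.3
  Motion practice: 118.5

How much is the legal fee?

Trial work: 112.0 × $660 = $73,920.00
Deposition and discovery: 129.5 × $375 = $48,562.50
Case management: 129.3 × $190 = $24,567.00
Motion practice: 118.5 × $310 = $36,735.00
Subtotal: $183,784.50
Less 11.5% discount: −$21,135.22
Total: $183,784.50 − $21,135.22 = $162,649.28

$162,649.28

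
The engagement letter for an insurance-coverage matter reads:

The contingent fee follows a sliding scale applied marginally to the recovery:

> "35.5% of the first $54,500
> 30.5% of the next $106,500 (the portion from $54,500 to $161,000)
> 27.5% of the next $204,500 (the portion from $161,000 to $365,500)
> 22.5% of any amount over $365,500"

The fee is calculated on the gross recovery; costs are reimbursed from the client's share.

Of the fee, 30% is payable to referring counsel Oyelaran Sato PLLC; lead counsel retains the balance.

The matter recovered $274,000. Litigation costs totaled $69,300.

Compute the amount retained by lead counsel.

$58,033.50

Fee base is the gross recovery, $274,000; costs are reimbursed separately.
First $54,500 at 35.5% = $19,347.50
Next $106,500 at 30.5% = $32,482.50
Remaining $113,000 at 27.5% = $31,075.00
Fee: $19,347.50 + $32,482.50 + $31,075.00 = $82,905.00
Referral share: 30% of $82,905.00 = $24,871.50; lead counsel retains $82,905.00 − $24,871.50 = $58,033.50.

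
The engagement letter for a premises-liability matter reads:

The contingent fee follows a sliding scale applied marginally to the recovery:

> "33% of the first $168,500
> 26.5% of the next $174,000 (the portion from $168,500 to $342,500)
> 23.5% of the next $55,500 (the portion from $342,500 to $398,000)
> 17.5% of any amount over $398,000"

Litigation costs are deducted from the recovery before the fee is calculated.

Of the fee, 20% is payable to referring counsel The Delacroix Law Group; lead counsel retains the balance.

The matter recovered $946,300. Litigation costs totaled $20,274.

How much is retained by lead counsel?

$165,729.64

Fee base (net of costs): $946,300 − $20,274 = $926,026
First $168,500 at 33% = $55,605.00
Next $174,000 at 26.5% = $46,110.00
Next $55,500 at 23.5% = $13,042.50
Remaining $528,026 at 17.5% = $92,404.55
Fee: $55,605.00 + $46,110.00 + $13,042.50 + $92,404.55 = $207,162.05
Referral share: 20% of $207,162.05 = $41,432.41; lead counsel retains $207,162.05 − $41,432.41 = $165,729.64.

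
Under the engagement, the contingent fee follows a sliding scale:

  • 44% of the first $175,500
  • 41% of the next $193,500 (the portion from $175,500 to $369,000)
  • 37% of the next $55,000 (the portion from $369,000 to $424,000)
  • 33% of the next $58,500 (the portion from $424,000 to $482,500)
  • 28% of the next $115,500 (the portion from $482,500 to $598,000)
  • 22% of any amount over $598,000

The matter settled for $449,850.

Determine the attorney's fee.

First $175,500 at 44% = $77,220.00
Next $193,500 at 41% = $79,335.00
Next $55,000 at 37% = $20,350.00
Remaining $25,850 at 33% = $8,530.50
Fee: $77,220.00 + $79,335.00 + $20,350.00 + $8,530.50 = $185,435.50

$185,435.50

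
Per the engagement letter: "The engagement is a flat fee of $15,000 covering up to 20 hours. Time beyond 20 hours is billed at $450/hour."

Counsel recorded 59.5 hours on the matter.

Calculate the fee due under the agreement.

$32,775.00

Flat fee: $15,000.00
Excess hours: 59.5 − 20 = 39.5
Overrun: 39.5 × $450 = $17,775.00
Total: $15,000.00 + $17,775.00 = $32,775.00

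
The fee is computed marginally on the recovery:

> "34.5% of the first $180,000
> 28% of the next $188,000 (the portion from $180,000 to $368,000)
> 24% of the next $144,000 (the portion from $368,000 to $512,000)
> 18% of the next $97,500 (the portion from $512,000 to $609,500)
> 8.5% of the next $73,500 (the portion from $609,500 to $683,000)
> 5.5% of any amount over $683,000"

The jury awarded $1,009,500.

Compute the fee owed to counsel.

First $180,000 at 34.5% = $62,100.00
Next $188,000 at 28% = $52,640.00
Next $144,000 at 24% = $34,560.00
Next $97,500 at 18% = $17,550.00
Next $73,500 at 8.5% = $6,247.50
Remaining $326,500 at 5.5% = $17,957.50
Fee: $62,100.00 + $52,640.00 + $34,560.00 + $17,550.00 + $6,247.50 + $17,957.50 = $191,055.00

$191,055.00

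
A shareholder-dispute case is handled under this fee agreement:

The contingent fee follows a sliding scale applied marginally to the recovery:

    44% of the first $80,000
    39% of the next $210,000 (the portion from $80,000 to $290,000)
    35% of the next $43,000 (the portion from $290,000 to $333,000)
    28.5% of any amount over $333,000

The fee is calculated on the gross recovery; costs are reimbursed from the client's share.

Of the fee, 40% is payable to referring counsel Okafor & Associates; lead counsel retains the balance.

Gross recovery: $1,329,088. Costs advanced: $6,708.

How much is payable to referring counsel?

$166,414.03

Fee base is the gross recovery, $1,329,088; costs are reimbursed separately.
First $80,000 at 44% = $35,200.00
Next $210,000 at 39% = $81,900.00
Next $43,000 at 35% = $15,050.00
Remaining $996,088 at 28.5% = $283,885.08
Fee: $35,200.00 + $81,900.00 + $15,050.00 + $283,885.08 = $416,035.08
Referral share: 40% of $416,035.08 = $166,414.03; lead counsel retains $416,035.08 − $166,414.03 = $249,621.05.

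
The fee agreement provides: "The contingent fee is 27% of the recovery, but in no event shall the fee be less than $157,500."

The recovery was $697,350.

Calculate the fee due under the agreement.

27% of $697,350 = $188,284.50
That exceeds the $157,500 minimum.

$188,284.50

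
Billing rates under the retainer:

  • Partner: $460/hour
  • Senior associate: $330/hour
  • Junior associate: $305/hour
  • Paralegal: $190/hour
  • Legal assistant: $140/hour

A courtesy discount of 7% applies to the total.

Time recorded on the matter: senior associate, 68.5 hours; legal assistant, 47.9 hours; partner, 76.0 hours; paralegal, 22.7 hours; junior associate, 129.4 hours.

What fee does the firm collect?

$100,487.43

Partner: 76.0 × $460 = $34,960.00
Senior associate: 68.5 × $330 = $22,605.00
Junior associate: 129.4 × $305 = $39,467.00
Paralegal: 22.7 × $190 = $4,313.00
Legal assistant: 47.9 × $140 = $6,706.00
Subtotal: $108,051.00
Less 7% discount: −$7,563.57
Total: $108,051.00 − $7,563.57 = $100,487.43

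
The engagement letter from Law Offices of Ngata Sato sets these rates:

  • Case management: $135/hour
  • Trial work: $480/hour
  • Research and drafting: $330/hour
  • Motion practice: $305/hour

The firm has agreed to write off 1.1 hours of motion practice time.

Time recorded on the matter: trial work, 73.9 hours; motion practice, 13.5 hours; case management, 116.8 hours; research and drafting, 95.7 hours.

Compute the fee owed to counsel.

$86,603.00

Case management: 116.8 × $135 = $15,768.00
Trial work: 73.9 × $480 = $35,472.00
Research and drafting: 95.7 × $330 = $31,581.00
Motion practice: 13.5 × $305 = $4,117.50
Subtotal: $86,938.50
Write-off: 1.1 × $305 = $335.50
Total: $86,938.50 − $335.50 = $86,603.00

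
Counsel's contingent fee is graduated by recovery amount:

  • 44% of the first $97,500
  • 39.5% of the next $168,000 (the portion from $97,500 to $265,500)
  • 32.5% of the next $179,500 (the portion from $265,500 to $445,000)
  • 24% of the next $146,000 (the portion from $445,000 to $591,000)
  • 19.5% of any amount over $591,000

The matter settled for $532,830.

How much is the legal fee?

First $97,500 at 44% = $42,900.00
Next $168,000 at 39.5% = $66,360.00
Next $179,500 at 32.5% = $58,337.50
Remaining $87,830 at 24% = $21,079.20
Fee: $42,900.00 + $66,360.00 + $58,337.50 + $21,079.20 = $188,676.70

$188,676.70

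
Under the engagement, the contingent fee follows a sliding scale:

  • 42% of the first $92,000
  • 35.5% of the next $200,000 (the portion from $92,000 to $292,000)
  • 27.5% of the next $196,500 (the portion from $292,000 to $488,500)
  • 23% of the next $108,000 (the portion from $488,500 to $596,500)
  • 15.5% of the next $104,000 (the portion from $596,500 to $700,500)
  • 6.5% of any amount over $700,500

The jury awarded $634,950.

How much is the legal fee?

First $92,000 at 42% = $38,640.00
Next $200,000 at 35.5% = $71,000.00
Next $196,500 at 27.5% = $54,037.50
Next $108,000 at 23% = $24,840.00
Remaining $38,450 at 15.5% = $5,959.75
Fee: $38,640.00 + $71,000.00 + $54,037.50 + $24,840.00 + $5,959.75 = $194,477.25

$194,477.25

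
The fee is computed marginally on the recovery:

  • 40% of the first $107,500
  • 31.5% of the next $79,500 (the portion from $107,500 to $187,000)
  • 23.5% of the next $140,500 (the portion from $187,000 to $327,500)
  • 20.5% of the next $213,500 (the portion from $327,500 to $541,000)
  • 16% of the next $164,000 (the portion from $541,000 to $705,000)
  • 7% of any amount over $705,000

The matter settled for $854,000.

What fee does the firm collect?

$181,497.50

First $107,500 at 40% = $43,000.00
Next $79,500 at 31.5% = $25,042.50
Next $140,500 at 23.5% = $33,017.50
Next $213,500 at 20.5% = $43,767.50
Next $164,000 at 16% = $26,240.00
Remaining $149,000 at 7% = $10,430.00
Fee: $43,000.00 + $25,042.50 + $33,017.50 + $43,767.50 + $26,240.00 + $10,430.00 = $181,497.50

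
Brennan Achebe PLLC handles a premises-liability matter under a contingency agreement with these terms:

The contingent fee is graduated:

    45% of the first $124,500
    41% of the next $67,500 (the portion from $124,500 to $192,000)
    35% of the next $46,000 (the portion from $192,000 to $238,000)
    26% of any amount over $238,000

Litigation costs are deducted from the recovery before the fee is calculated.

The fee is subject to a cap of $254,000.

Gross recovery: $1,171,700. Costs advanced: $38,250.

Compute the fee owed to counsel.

Fee base (net of costs): $1,171,700 − $38,250 = $1,133,450
First $124,500 at 45% = $56,025.00
Next $67,500 at 41% = $27,675.00
Next $46,000 at 35% = $16,100.00
Remaining $895,450 at 26% = $232,817.00
Fee: $56,025.00 + $27,675.00 + $16,100.00 + $232,817.00 = $332,617.00
$332,617.00 exceeds the $254,000 cap, so the fee is capped at $254,000.00.

$254,000.00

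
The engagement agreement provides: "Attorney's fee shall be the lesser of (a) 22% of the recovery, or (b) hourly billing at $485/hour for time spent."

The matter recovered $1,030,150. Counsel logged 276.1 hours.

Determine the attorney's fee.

(a) 22% of $1,030,150 = $226,633.00
(b) 276.1 × $485 = $133,908.50
The lesser is (b): $133,908.50.

$133,908.50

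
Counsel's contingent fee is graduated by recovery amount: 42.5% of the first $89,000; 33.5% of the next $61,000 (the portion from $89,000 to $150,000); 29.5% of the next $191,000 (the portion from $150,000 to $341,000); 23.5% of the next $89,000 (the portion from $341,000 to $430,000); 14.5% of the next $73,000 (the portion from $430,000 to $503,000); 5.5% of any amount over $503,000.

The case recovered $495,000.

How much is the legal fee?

First $89,000 at 42.5% = $37,825.00
Next $61,000 at 33.5% = $20,435.00
Next $191,000 at 29.5% = $56,345.00
Next $89,000 at 23.5% = $20,915.00
Remaining $65,000 at 14.5% = $9,425.00
Fee: $37,825.00 + $20,435.00 + $56,345.00 + $20,915.00 + $9,425.00 = $144,945.00

$144,945.00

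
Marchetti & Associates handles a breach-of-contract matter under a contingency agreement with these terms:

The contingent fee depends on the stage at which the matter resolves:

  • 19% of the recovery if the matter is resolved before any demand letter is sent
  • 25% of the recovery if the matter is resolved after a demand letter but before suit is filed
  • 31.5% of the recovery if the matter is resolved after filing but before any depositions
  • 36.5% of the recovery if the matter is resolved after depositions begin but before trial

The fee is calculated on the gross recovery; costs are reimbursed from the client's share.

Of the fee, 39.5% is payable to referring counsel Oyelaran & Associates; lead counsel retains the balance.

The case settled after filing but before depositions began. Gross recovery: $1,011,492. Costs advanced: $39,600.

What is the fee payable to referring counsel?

Fee base is the gross recovery, $1,011,492; costs are reimbursed separately.
The matter settled after filing but before depositions began, so the 31.5% rate applies.
$1,011,492 × 31.5% = $318,619.98
Referral share: 39.5% of $318,619.98 = $125,854.89; lead counsel retains $318,619.98 − $125,854.89 = $192,765.09.

$125,854.89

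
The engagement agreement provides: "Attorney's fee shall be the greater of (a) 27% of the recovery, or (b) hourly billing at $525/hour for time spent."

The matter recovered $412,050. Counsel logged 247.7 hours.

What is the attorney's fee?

(a) 27% of $412,050 = $111,253.50
(b) 247.7 × $525 = $130,042.50
The greater is (b): $130,042.50.

$130,042.50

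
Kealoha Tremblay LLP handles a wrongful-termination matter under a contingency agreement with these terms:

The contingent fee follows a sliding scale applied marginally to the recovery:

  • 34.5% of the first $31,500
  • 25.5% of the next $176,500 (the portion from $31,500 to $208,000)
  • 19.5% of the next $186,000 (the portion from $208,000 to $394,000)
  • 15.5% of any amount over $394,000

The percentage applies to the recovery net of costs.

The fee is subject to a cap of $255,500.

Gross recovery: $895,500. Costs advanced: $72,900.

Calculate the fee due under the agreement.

Fee base (net of costs): $895,500 − $72,900 = $822,600
First $31,500 at 34.5% = $10,867.50
Next $176,500 at 25.5% = $45,007.50
Next $186,000 at 19.5% = $36,270.00
Remaining $428,600 at 15.5% = $66,433.00
Fee: $10,867.50 + $45,007.50 + $36,270.00 + $66,433.00 = $158,578.00
$158,578.00 is under the $255,500 cap.

$158,578.00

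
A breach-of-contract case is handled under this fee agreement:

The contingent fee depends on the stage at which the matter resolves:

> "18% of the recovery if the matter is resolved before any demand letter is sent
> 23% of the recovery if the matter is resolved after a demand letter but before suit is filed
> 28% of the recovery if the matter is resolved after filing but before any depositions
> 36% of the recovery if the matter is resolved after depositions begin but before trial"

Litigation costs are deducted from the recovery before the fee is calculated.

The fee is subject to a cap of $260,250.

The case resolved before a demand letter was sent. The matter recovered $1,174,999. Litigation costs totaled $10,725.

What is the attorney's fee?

$209,569.32

Fee base (net of costs): $1,174,999 − $10,725 = $1,164,274
The matter resolved before a demand letter was sent, so the 18% rate applies.
$1,164,274 × 18% = $209,569.32
$209,569.32 is under the $260,250 cap.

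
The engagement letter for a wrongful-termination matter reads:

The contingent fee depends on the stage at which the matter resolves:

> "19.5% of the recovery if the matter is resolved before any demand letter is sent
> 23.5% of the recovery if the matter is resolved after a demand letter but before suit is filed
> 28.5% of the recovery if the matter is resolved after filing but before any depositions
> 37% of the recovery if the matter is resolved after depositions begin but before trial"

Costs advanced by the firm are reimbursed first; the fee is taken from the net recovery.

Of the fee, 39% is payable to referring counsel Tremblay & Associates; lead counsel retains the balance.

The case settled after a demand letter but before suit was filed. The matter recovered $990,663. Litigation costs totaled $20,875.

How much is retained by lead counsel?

$139,019.11

Fee base (net of costs): $990,663 − $20,875 = $969,788
The matter settled after a demand letter but before suit was filed, so the 23.5% rate applies.
$969,788 × 23.5% = $227,900.18
Referral share: 39% of $227,900.18 = $88,881.07; lead counsel retains $227,900.18 − $88,881.07 = $139,019.11.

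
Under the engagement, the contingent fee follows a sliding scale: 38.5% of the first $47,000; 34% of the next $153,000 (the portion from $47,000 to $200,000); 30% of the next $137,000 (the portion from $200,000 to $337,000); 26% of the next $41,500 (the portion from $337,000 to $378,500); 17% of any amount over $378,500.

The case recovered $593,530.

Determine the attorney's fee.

First $47,000 at 38.5% = $18,095.00
Next $153,000 at 34% = $52,020.00
Next $137,000 at 30% = $41,100.00
Next $41,500 at 26% = $10,790.00
Remaining $215,030 at 17% = $36,555.10
Fee: $18,095.00 + $52,020.00 + $41,100.00 + $10,790.00 + $36,555.10 = $158,560.10

$158,560.10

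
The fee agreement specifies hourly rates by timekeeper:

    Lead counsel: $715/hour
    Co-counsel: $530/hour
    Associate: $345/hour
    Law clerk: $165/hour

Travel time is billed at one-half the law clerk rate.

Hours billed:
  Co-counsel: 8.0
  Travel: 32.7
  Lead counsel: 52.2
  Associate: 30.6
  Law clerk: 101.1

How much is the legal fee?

$71,499.25

Lead counsel: 52.2 × $715 = $37,323.00
Co-counsel: 8.0 × $530 = $4,240.00
Associate: 30.6 × $345 = $10,557.00
Law clerk: 101.1 × $165 = $16,681.50
Subtotal: $37,323.00 + $4,240.00 + $10,557.00 + $16,681.50 = $68,801.50
Travel: 32.7 × ($165 ÷ 2) = 32.7 × $82.50 = $2,697.75
Total: $68,801.50 + $2,697.75 = $71,499.25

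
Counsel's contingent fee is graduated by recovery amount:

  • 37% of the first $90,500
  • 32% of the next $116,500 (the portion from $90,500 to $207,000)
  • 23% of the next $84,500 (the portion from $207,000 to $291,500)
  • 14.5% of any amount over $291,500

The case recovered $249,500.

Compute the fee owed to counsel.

First $90,500 at 37% = $33,485.00
Next $116,500 at 32% = $37,280.00
Remaining $42,500 at 23% = $9,775.00
Fee: $33,485.00 + $37,280.00 + $9,775.00 = $80,540.00

$80,540.00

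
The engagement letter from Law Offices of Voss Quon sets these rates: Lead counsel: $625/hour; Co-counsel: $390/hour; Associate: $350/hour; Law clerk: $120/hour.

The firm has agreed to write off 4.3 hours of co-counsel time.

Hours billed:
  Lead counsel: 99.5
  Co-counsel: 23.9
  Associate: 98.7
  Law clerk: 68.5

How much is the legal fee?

Lead counsel: 99.5 × $625 = $62,187.50
Co-counsel: 23.9 × $390 = $9,321.00
Associate: 98.7 × $350 = $34,545.00
Law clerk: 68.5 × $120 = $8,220.00
Subtotal: $114,273.50
Write-off: 4.3 × $390 = $1,677.00
Total: $114,273.50 − $1,677.00 = $112,596.50

$112,596.50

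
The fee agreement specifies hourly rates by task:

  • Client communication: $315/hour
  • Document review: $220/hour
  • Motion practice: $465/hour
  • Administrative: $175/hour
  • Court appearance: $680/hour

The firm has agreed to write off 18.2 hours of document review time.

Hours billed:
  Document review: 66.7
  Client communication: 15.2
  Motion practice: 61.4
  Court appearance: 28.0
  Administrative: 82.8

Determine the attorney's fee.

Client communication: 15.2 × $315 = $4,788.00
Document review: 66.7 × $220 = $14,674.00
Motion practice: 61.4 × $465 = $28,551.00
Administrative: 82.8 × $175 = $14,490.00
Court appearance: 28.0 × $680 = $19,040.00
Subtotal: $81,543.00
Write-off: 18.2 × $220 = $4,004.00
Total: $81,543.00 − $4,004.00 = $77,539.00

$77,539.00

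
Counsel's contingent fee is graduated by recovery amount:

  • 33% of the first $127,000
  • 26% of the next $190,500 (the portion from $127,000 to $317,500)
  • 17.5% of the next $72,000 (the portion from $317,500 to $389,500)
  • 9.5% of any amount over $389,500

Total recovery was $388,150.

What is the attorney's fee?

$103,803.75

First $127,000 at 33% = $41,910.00
Next $190,500 at 26% = $49,530.00
Remaining $70,650 at 17.5% = $12,363.75
Fee: $41,910.00 + $49,530.00 + $12,363.75 = $103,803.75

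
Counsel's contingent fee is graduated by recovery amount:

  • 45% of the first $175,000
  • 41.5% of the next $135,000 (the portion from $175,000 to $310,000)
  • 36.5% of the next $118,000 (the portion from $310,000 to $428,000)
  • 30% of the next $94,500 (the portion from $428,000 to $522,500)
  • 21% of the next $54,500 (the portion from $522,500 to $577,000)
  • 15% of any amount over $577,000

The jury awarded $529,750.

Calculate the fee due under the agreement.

$207,717.50

First $175,000 at 45% = $78,750.00
Next $135,000 at 41.5% = $56,025.00
Next $118,000 at 36.5% = $43,070.00
Next $94,500 at 30% = $28,350.00
Remaining $7,250 at 21% = $1,522.50
Fee: $78,750.00 + $56,025.00 + $43,070.00 + $28,350.00 + $1,522.50 = $207,717.50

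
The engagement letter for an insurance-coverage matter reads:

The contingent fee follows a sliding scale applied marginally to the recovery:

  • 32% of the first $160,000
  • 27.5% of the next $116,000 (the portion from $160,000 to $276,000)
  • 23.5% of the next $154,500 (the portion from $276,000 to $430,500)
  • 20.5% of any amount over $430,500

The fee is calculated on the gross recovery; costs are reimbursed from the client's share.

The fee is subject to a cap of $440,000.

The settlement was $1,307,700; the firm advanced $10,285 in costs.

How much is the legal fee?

Fee base is the gross recovery, $1,307,700; costs are reimbursed separately.
First $160,000 at 32% = $51,200.00
Next $116,000 at 27.5% = $31,900.00
Next $154,500 at 23.5% = $36,307.50
Remaining $877,200 at 20.5% = $179,826.00
Fee: $51,200.00 + $31,900.00 + $36,307.50 + $179,826.00 = $299,233.50
$299,233.50 is under the $440,000 cap.

$299,233.50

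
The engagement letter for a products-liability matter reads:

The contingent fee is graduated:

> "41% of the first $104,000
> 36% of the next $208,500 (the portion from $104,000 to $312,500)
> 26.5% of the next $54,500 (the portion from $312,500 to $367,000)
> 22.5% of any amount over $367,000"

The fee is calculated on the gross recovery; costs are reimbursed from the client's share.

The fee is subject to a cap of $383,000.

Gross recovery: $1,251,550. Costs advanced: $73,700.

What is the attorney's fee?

Fee base is the gross recovery, $1,251,550; costs are reimbursed separately.
First $104,000 at 41% = $42,640.00
Next $208,500 at 36% = $75,060.00
Next $54,500 at 26.5% = $14,442.50
Remaining $884,550 at 22.5% = $199,023.75
Fee: $42,640.00 + $75,060.00 + $14,442.50 + $199,023.75 = $331,166.25
$331,166.25 is under the $383,000 cap.

$331,166.25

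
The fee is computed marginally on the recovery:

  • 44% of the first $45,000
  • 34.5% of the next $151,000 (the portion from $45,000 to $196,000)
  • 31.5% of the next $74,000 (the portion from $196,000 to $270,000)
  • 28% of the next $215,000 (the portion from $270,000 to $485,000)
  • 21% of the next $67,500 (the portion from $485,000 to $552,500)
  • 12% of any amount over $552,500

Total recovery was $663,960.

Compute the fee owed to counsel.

$182,955.20

First $45,000 at 44% = $19,800.00
Next $151,000 at 34.5% = $52,095.00
Next $74,000 at 31.5% = $23,310.00
Next $215,000 at 28% = $60,200.00
Next $67,500 at 21% = $14,175.00
Remaining $111,460 at 12% = $13,375.20
Fee: $19,800.00 + $52,095.00 + $23,310.00 + $60,200.00 + $14,175.00 + $13,375.20 = $182,955.20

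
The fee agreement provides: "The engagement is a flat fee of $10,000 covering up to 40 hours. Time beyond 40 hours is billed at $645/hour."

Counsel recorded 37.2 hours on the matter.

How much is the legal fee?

$10,000.00

37.2 hours is within the 40-hour scope; only the flat fee applies.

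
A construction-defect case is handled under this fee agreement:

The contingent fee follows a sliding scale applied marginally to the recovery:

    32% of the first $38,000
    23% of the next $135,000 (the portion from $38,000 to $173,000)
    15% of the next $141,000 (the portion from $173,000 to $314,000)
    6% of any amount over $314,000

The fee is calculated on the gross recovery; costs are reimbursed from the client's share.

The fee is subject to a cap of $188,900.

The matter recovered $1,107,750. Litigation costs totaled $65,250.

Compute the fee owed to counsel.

$111,985.00

Fee base is the gross recovery, $1,107,750; costs are reimbursed separately.
First $38,000 at 32% = $12,160.00
Next $135,000 at 23% = $31,050.00
Next $141,000 at 15% = $21,150.00
Remaining $793,750 at 6% = $47,625.00
Fee: $12,160.00 + $31,050.00 + $21,150.00 + $47,625.00 = $111,985.00
$111,985.00 is under the $188,900 cap.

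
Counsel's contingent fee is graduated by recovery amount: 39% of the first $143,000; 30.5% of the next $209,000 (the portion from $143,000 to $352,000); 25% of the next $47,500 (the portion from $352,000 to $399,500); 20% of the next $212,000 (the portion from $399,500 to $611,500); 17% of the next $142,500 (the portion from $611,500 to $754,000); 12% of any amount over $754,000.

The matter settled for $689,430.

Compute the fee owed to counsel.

First $143,000 at 39% = $55,770.00
Next $209,000 at 30.5% = $63,745.00
Next $47,500 at 25% = $11,875.00
Next $212,000 at 20% = $42,400.00
Remaining $77,930 at 17% = $13,248.10
Fee: $55,770.00 + $63,745.00 + $11,875.00 + $42,400.00 + $13,248.10 = $187,038.10

$187,038.10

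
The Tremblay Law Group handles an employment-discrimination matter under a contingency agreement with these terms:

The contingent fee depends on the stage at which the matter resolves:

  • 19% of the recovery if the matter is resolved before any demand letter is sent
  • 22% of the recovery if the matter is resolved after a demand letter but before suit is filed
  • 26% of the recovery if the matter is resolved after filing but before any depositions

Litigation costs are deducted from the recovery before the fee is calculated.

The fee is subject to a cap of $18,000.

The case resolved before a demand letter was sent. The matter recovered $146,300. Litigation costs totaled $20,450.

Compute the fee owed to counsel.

Fee base (net of costs): $146,300 − $20,450 = $125,850
The matter resolved before a demand letter was sent, so the 19% rate applies.
$125,850 × 19% = $23,911.50
$23,911.50 exceeds the $18,000 cap, so the fee is capped at $18,000.00.

$18,000.00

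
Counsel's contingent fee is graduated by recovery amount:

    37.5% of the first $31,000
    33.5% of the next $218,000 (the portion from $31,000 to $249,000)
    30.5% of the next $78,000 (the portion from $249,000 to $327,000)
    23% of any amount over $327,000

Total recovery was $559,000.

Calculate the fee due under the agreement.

First $31,000 at 37.5% = $11,625.00
Next $218,000 at 33.5% = $73,030.00
Next $78,000 at 30.5% = $23,790.00
Remaining $232,000 at 23% = $53,360.00
Fee: $11,625.00 + $73,030.00 + $23,790.00 + $53,360.00 = $161,805.00

$161,805.00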